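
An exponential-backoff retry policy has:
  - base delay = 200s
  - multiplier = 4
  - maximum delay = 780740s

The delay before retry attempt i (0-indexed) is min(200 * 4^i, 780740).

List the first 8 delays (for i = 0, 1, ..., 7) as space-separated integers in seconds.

Answer: 200 800 3200 12800 51200 204800 780740 780740

Derivation:
Computing each delay:
  i=0: min(200*4^0, 780740) = 200
  i=1: min(200*4^1, 780740) = 800
  i=2: min(200*4^2, 780740) = 3200
  i=3: min(200*4^3, 780740) = 12800
  i=4: min(200*4^4, 780740) = 51200
  i=5: min(200*4^5, 780740) = 204800
  i=6: min(200*4^6, 780740) = 780740
  i=7: min(200*4^7, 780740) = 780740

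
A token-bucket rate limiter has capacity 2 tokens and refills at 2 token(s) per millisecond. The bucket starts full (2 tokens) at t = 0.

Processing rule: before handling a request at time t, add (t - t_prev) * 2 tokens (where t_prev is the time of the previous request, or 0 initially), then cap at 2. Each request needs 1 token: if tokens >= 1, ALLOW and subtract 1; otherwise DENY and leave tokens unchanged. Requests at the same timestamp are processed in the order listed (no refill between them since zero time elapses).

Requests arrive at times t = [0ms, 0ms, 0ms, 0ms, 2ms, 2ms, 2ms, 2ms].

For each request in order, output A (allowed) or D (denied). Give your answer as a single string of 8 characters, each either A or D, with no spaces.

Answer: AADDAADD

Derivation:
Simulating step by step:
  req#1 t=0ms: ALLOW
  req#2 t=0ms: ALLOW
  req#3 t=0ms: DENY
  req#4 t=0ms: DENY
  req#5 t=2ms: ALLOW
  req#6 t=2ms: ALLOW
  req#7 t=2ms: DENY
  req#8 t=2ms: DENY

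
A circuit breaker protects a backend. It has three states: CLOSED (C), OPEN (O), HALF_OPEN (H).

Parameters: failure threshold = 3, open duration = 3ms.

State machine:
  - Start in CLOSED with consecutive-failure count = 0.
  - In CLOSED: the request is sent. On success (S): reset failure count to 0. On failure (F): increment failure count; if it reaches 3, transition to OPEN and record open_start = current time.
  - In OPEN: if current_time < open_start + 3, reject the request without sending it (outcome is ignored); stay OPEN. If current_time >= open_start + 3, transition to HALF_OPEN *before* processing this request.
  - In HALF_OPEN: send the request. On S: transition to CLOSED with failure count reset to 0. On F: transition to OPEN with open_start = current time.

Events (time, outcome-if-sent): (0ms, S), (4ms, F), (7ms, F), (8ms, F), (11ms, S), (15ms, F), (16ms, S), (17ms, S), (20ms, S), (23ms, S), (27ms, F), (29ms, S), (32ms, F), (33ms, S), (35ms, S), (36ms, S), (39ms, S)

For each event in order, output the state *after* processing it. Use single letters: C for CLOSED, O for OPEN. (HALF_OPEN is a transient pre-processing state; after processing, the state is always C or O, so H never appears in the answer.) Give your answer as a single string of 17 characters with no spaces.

State after each event:
  event#1 t=0ms outcome=S: state=CLOSED
  event#2 t=4ms outcome=F: state=CLOSED
  event#3 t=7ms outcome=F: state=CLOSED
  event#4 t=8ms outcome=F: state=OPEN
  event#5 t=11ms outcome=S: state=CLOSED
  event#6 t=15ms outcome=F: state=CLOSED
  event#7 t=16ms outcome=S: state=CLOSED
  event#8 t=17ms outcome=S: state=CLOSED
  event#9 t=20ms outcome=S: state=CLOSED
  event#10 t=23ms outcome=S: state=CLOSED
  event#11 t=27ms outcome=F: state=CLOSED
  event#12 t=29ms outcome=S: state=CLOSED
  event#13 t=32ms outcome=F: state=CLOSED
  event#14 t=33ms outcome=S: state=CLOSED
  event#15 t=35ms outcome=S: state=CLOSED
  event#16 t=36ms outcome=S: state=CLOSED
  event#17 t=39ms outcome=S: state=CLOSED

Answer: CCCOCCCCCCCCCCCCC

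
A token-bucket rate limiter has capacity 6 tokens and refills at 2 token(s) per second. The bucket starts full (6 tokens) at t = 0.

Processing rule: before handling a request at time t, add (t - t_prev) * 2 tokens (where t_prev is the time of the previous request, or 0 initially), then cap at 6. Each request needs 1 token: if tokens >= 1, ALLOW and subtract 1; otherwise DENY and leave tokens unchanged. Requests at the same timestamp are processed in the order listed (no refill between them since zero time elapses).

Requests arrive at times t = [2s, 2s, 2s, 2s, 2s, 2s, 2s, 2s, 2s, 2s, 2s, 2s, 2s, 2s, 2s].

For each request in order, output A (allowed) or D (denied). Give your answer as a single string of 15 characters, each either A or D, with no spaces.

Simulating step by step:
  req#1 t=2s: ALLOW
  req#2 t=2s: ALLOW
  req#3 t=2s: ALLOW
  req#4 t=2s: ALLOW
  req#5 t=2s: ALLOW
  req#6 t=2s: ALLOW
  req#7 t=2s: DENY
  req#8 t=2s: DENY
  req#9 t=2s: DENY
  req#10 t=2s: DENY
  req#11 t=2s: DENY
  req#12 t=2s: DENY
  req#13 t=2s: DENY
  req#14 t=2s: DENY
  req#15 t=2s: DENY

Answer: AAAAAADDDDDDDDD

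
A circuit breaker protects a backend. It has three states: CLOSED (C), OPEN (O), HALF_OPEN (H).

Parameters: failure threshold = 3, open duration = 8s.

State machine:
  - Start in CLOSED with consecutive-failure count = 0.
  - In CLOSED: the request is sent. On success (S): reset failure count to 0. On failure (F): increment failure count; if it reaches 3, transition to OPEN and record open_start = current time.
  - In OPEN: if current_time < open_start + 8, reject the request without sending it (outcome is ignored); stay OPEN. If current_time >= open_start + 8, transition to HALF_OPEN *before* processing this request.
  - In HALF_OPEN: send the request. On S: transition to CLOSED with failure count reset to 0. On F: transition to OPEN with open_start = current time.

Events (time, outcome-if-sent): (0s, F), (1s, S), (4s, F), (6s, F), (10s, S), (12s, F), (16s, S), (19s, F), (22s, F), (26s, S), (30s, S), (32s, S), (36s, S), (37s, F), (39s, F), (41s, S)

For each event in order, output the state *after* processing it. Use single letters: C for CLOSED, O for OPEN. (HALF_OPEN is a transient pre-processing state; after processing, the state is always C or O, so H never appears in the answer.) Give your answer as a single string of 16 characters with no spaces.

State after each event:
  event#1 t=0s outcome=F: state=CLOSED
  event#2 t=1s outcome=S: state=CLOSED
  event#3 t=4s outcome=F: state=CLOSED
  event#4 t=6s outcome=F: state=CLOSED
  event#5 t=10s outcome=S: state=CLOSED
  event#6 t=12s outcome=F: state=CLOSED
  event#7 t=16s outcome=S: state=CLOSED
  event#8 t=19s outcome=F: state=CLOSED
  event#9 t=22s outcome=F: state=CLOSED
  event#10 t=26s outcome=S: state=CLOSED
  event#11 t=30s outcome=S: state=CLOSED
  event#12 t=32s outcome=S: state=CLOSED
  event#13 t=36s outcome=S: state=CLOSED
  event#14 t=37s outcome=F: state=CLOSED
  event#15 t=39s outcome=F: state=CLOSED
  event#16 t=41s outcome=S: state=CLOSED

Answer: CCCCCCCCCCCCCCCC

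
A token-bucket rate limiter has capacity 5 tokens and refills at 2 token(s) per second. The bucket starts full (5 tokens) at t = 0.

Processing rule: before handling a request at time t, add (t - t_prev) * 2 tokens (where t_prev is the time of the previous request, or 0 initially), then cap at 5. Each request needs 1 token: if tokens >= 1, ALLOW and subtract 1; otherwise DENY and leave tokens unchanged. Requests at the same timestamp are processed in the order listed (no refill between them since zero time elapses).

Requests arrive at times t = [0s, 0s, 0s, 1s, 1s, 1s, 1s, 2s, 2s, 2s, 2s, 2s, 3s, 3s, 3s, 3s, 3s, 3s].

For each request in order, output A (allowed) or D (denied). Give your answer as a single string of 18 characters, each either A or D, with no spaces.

Simulating step by step:
  req#1 t=0s: ALLOW
  req#2 t=0s: ALLOW
  req#3 t=0s: ALLOW
  req#4 t=1s: ALLOW
  req#5 t=1s: ALLOW
  req#6 t=1s: ALLOW
  req#7 t=1s: ALLOW
  req#8 t=2s: ALLOW
  req#9 t=2s: ALLOW
  req#10 t=2s: DENY
  req#11 t=2s: DENY
  req#12 t=2s: DENY
  req#13 t=3s: ALLOW
  req#14 t=3s: ALLOW
  req#15 t=3s: DENY
  req#16 t=3s: DENY
  req#17 t=3s: DENY
  req#18 t=3s: DENY

Answer: AAAAAAAAADDDAADDDD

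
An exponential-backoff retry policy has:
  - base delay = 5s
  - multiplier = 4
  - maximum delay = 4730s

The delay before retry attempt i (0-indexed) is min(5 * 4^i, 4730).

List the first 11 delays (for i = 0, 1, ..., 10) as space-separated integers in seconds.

Computing each delay:
  i=0: min(5*4^0, 4730) = 5
  i=1: min(5*4^1, 4730) = 20
  i=2: min(5*4^2, 4730) = 80
  i=3: min(5*4^3, 4730) = 320
  i=4: min(5*4^4, 4730) = 1280
  i=5: min(5*4^5, 4730) = 4730
  i=6: min(5*4^6, 4730) = 4730
  i=7: min(5*4^7, 4730) = 4730
  i=8: min(5*4^8, 4730) = 4730
  i=9: min(5*4^9, 4730) = 4730
  i=10: min(5*4^10, 4730) = 4730

Answer: 5 20 80 320 1280 4730 4730 4730 4730 4730 4730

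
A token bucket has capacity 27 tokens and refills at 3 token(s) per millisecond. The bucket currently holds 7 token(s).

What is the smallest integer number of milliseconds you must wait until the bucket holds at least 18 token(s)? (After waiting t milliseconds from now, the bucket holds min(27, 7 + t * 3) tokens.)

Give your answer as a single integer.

Answer: 4

Derivation:
Need 7 + t * 3 >= 18, so t >= 11/3.
Smallest integer t = ceil(11/3) = 4.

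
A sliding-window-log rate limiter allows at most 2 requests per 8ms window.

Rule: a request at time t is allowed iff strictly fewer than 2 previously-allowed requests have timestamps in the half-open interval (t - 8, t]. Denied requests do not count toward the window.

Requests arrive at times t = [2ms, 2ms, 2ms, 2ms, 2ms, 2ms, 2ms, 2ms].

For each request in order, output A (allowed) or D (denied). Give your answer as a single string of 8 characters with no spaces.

Answer: AADDDDDD

Derivation:
Tracking allowed requests in the window:
  req#1 t=2ms: ALLOW
  req#2 t=2ms: ALLOW
  req#3 t=2ms: DENY
  req#4 t=2ms: DENY
  req#5 t=2ms: DENY
  req#6 t=2ms: DENY
  req#7 t=2ms: DENY
  req#8 t=2ms: DENY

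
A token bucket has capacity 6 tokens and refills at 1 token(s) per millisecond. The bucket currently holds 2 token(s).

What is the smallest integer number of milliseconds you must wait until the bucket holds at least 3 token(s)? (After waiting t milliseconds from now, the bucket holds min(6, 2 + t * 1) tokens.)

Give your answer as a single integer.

Need 2 + t * 1 >= 3, so t >= 1/1.
Smallest integer t = ceil(1/1) = 1.

Answer: 1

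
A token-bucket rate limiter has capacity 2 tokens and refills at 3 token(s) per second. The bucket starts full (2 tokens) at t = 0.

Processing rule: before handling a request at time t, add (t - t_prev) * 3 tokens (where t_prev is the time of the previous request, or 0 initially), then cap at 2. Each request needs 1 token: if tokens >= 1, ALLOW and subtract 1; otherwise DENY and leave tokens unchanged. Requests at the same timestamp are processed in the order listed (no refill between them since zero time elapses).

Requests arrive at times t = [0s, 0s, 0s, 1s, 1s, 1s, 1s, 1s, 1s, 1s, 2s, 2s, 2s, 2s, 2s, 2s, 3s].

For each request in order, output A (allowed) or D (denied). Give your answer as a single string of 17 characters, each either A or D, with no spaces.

Answer: AADAADDDDDAADDDDA

Derivation:
Simulating step by step:
  req#1 t=0s: ALLOW
  req#2 t=0s: ALLOW
  req#3 t=0s: DENY
  req#4 t=1s: ALLOW
  req#5 t=1s: ALLOW
  req#6 t=1s: DENY
  req#7 t=1s: DENY
  req#8 t=1s: DENY
  req#9 t=1s: DENY
  req#10 t=1s: DENY
  req#11 t=2s: ALLOW
  req#12 t=2s: ALLOW
  req#13 t=2s: DENY
  req#14 t=2s: DENY
  req#15 t=2s: DENY
  req#16 t=2s: DENY
  req#17 t=3s: ALLOW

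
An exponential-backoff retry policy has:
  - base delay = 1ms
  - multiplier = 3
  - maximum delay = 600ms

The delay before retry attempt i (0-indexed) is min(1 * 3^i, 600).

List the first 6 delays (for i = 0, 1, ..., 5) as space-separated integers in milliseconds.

Answer: 1 3 9 27 81 243

Derivation:
Computing each delay:
  i=0: min(1*3^0, 600) = 1
  i=1: min(1*3^1, 600) = 3
  i=2: min(1*3^2, 600) = 9
  i=3: min(1*3^3, 600) = 27
  i=4: min(1*3^4, 600) = 81
  i=5: min(1*3^5, 600) = 243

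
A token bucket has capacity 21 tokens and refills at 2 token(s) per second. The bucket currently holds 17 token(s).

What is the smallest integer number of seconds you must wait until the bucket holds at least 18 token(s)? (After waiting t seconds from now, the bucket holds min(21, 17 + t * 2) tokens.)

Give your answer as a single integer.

Need 17 + t * 2 >= 18, so t >= 1/2.
Smallest integer t = ceil(1/2) = 1.

Answer: 1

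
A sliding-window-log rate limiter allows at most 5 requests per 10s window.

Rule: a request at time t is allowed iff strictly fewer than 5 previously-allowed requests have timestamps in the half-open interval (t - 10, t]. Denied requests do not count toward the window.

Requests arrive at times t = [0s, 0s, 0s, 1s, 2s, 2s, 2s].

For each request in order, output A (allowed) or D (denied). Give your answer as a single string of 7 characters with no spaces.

Answer: AAAAADD

Derivation:
Tracking allowed requests in the window:
  req#1 t=0s: ALLOW
  req#2 t=0s: ALLOW
  req#3 t=0s: ALLOW
  req#4 t=1s: ALLOW
  req#5 t=2s: ALLOW
  req#6 t=2s: DENY
  req#7 t=2s: DENY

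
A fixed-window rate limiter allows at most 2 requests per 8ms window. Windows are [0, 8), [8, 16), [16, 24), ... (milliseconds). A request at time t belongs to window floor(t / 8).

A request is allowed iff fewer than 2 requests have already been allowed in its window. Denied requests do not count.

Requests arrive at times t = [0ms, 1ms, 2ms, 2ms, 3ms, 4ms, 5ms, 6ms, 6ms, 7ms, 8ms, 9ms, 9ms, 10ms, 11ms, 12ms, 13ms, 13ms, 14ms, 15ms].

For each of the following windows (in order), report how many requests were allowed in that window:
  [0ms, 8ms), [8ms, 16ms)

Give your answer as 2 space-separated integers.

Answer: 2 2

Derivation:
Processing requests:
  req#1 t=0ms (window 0): ALLOW
  req#2 t=1ms (window 0): ALLOW
  req#3 t=2ms (window 0): DENY
  req#4 t=2ms (window 0): DENY
  req#5 t=3ms (window 0): DENY
  req#6 t=4ms (window 0): DENY
  req#7 t=5ms (window 0): DENY
  req#8 t=6ms (window 0): DENY
  req#9 t=6ms (window 0): DENY
  req#10 t=7ms (window 0): DENY
  req#11 t=8ms (window 1): ALLOW
  req#12 t=9ms (window 1): ALLOW
  req#13 t=9ms (window 1): DENY
  req#14 t=10ms (window 1): DENY
  req#15 t=11ms (window 1): DENY
  req#16 t=12ms (window 1): DENY
  req#17 t=13ms (window 1): DENY
  req#18 t=13ms (window 1): DENY
  req#19 t=14ms (window 1): DENY
  req#20 t=15ms (window 1): DENY

Allowed counts by window: 2 2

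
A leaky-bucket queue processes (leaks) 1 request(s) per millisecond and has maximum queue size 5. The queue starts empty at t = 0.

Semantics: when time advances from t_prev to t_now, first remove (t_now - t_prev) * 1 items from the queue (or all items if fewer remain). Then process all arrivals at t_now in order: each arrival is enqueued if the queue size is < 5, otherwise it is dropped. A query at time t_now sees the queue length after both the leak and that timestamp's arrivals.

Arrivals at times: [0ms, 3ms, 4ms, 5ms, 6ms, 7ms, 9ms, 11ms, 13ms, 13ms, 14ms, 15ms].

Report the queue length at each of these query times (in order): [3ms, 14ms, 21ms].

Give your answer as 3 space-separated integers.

Queue lengths at query times:
  query t=3ms: backlog = 1
  query t=14ms: backlog = 2
  query t=21ms: backlog = 0

Answer: 1 2 0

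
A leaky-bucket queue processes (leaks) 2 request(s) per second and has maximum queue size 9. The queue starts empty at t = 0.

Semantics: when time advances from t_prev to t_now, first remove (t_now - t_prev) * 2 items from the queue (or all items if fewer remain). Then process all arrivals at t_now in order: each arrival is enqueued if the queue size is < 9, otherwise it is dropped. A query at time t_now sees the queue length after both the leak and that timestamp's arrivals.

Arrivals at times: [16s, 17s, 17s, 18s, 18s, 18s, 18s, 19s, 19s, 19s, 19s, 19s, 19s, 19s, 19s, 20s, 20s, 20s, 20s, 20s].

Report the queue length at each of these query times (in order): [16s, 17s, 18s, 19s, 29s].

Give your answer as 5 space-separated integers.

Answer: 1 2 4 9 0

Derivation:
Queue lengths at query times:
  query t=16s: backlog = 1
  query t=17s: backlog = 2
  query t=18s: backlog = 4
  query t=19s: backlog = 9
  query t=29s: backlog = 0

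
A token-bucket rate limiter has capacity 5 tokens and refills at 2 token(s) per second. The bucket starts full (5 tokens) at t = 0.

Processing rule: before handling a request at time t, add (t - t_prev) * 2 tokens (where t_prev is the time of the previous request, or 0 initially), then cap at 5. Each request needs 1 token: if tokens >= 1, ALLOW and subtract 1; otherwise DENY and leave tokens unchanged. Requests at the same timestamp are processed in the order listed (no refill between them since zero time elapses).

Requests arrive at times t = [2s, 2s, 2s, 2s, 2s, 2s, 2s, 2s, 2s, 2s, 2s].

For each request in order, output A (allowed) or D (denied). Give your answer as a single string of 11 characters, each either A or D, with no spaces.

Simulating step by step:
  req#1 t=2s: ALLOW
  req#2 t=2s: ALLOW
  req#3 t=2s: ALLOW
  req#4 t=2s: ALLOW
  req#5 t=2s: ALLOW
  req#6 t=2s: DENY
  req#7 t=2s: DENY
  req#8 t=2s: DENY
  req#9 t=2s: DENY
  req#10 t=2s: DENY
  req#11 t=2s: DENY

Answer: AAAAADDDDDD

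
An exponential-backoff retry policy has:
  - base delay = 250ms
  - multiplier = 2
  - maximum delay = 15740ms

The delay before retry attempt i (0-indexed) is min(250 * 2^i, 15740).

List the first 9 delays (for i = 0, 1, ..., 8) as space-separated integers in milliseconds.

Computing each delay:
  i=0: min(250*2^0, 15740) = 250
  i=1: min(250*2^1, 15740) = 500
  i=2: min(250*2^2, 15740) = 1000
  i=3: min(250*2^3, 15740) = 2000
  i=4: min(250*2^4, 15740) = 4000
  i=5: min(250*2^5, 15740) = 8000
  i=6: min(250*2^6, 15740) = 15740
  i=7: min(250*2^7, 15740) = 15740
  i=8: min(250*2^8, 15740) = 15740

Answer: 250 500 1000 2000 4000 8000 15740 15740 15740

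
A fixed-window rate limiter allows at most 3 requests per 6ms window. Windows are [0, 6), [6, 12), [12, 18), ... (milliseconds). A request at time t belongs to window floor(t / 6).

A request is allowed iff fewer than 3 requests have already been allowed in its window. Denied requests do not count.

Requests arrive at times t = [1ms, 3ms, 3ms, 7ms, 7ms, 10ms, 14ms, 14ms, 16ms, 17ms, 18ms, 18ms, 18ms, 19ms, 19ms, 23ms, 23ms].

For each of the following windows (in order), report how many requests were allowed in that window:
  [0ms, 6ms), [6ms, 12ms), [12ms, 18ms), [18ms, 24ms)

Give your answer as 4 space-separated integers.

Processing requests:
  req#1 t=1ms (window 0): ALLOW
  req#2 t=3ms (window 0): ALLOW
  req#3 t=3ms (window 0): ALLOW
  req#4 t=7ms (window 1): ALLOW
  req#5 t=7ms (window 1): ALLOW
  req#6 t=10ms (window 1): ALLOW
  req#7 t=14ms (window 2): ALLOW
  req#8 t=14ms (window 2): ALLOW
  req#9 t=16ms (window 2): ALLOW
  req#10 t=17ms (window 2): DENY
  req#11 t=18ms (window 3): ALLOW
  req#12 t=18ms (window 3): ALLOW
  req#13 t=18ms (window 3): ALLOW
  req#14 t=19ms (window 3): DENY
  req#15 t=19ms (window 3): DENY
  req#16 t=23ms (window 3): DENY
  req#17 t=23ms (window 3): DENY

Allowed counts by window: 3 3 3 3

Answer: 3 3 3 3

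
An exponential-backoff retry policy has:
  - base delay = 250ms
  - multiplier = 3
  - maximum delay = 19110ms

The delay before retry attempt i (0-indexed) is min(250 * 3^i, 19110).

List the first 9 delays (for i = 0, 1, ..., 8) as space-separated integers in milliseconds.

Answer: 250 750 2250 6750 19110 19110 19110 19110 19110

Derivation:
Computing each delay:
  i=0: min(250*3^0, 19110) = 250
  i=1: min(250*3^1, 19110) = 750
  i=2: min(250*3^2, 19110) = 2250
  i=3: min(250*3^3, 19110) = 6750
  i=4: min(250*3^4, 19110) = 19110
  i=5: min(250*3^5, 19110) = 19110
  i=6: min(250*3^6, 19110) = 19110
  i=7: min(250*3^7, 19110) = 19110
  i=8: min(250*3^8, 19110) = 19110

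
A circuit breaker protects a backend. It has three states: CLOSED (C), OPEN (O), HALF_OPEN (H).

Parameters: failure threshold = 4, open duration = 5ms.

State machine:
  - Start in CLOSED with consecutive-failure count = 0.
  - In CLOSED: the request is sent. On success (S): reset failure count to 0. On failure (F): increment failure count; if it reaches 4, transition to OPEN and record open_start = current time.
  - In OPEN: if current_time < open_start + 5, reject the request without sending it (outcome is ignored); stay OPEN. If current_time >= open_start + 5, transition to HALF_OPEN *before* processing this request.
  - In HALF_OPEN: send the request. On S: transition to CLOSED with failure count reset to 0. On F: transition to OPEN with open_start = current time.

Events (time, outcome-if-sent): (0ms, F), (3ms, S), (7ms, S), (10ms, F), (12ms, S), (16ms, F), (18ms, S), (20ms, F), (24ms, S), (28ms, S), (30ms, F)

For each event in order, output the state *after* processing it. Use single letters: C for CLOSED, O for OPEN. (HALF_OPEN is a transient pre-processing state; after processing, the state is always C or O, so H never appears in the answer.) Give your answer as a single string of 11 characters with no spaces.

State after each event:
  event#1 t=0ms outcome=F: state=CLOSED
  event#2 t=3ms outcome=S: state=CLOSED
  event#3 t=7ms outcome=S: state=CLOSED
  event#4 t=10ms outcome=F: state=CLOSED
  event#5 t=12ms outcome=S: state=CLOSED
  event#6 t=16ms outcome=F: state=CLOSED
  event#7 t=18ms outcome=S: state=CLOSED
  event#8 t=20ms outcome=F: state=CLOSED
  event#9 t=24ms outcome=S: state=CLOSED
  event#10 t=28ms outcome=S: state=CLOSED
  event#11 t=30ms outcome=F: state=CLOSED

Answer: CCCCCCCCCCC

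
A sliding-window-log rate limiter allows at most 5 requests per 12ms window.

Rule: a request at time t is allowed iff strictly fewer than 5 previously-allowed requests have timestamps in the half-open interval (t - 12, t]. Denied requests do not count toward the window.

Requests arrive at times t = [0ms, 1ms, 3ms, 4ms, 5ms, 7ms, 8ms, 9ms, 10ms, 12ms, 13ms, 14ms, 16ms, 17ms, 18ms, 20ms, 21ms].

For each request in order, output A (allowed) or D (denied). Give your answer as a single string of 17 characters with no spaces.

Answer: AAAAADDDDAADAAADD

Derivation:
Tracking allowed requests in the window:
  req#1 t=0ms: ALLOW
  req#2 t=1ms: ALLOW
  req#3 t=3ms: ALLOW
  req#4 t=4ms: ALLOW
  req#5 t=5ms: ALLOW
  req#6 t=7ms: DENY
  req#7 t=8ms: DENY
  req#8 t=9ms: DENY
  req#9 t=10ms: DENY
  req#10 t=12ms: ALLOW
  req#11 t=13ms: ALLOW
  req#12 t=14ms: DENY
  req#13 t=16ms: ALLOW
  req#14 t=17ms: ALLOW
  req#15 t=18ms: ALLOW
  req#16 t=20ms: DENY
  req#17 t=21ms: DENY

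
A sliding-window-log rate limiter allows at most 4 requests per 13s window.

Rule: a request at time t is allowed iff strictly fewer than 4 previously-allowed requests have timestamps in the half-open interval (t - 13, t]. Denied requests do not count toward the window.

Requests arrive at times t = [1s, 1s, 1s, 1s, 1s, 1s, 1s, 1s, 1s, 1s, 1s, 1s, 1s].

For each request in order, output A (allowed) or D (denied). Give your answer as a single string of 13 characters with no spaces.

Tracking allowed requests in the window:
  req#1 t=1s: ALLOW
  req#2 t=1s: ALLOW
  req#3 t=1s: ALLOW
  req#4 t=1s: ALLOW
  req#5 t=1s: DENY
  req#6 t=1s: DENY
  req#7 t=1s: DENY
  req#8 t=1s: DENY
  req#9 t=1s: DENY
  req#10 t=1s: DENY
  req#11 t=1s: DENY
  req#12 t=1s: DENY
  req#13 t=1s: DENY

Answer: AAAADDDDDDDDD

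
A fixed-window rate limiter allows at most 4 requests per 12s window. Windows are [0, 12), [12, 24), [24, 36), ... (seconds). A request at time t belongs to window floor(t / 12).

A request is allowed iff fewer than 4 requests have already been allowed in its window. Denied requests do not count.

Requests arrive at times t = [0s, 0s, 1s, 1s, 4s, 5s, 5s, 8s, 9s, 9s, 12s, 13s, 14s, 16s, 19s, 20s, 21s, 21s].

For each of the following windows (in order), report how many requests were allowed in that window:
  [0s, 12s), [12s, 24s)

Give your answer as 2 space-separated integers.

Processing requests:
  req#1 t=0s (window 0): ALLOW
  req#2 t=0s (window 0): ALLOW
  req#3 t=1s (window 0): ALLOW
  req#4 t=1s (window 0): ALLOW
  req#5 t=4s (window 0): DENY
  req#6 t=5s (window 0): DENY
  req#7 t=5s (window 0): DENY
  req#8 t=8s (window 0): DENY
  req#9 t=9s (window 0): DENY
  req#10 t=9s (window 0): DENY
  req#11 t=12s (window 1): ALLOW
  req#12 t=13s (window 1): ALLOW
  req#13 t=14s (window 1): ALLOW
  req#14 t=16s (window 1): ALLOW
  req#15 t=19s (window 1): DENY
  req#16 t=20s (window 1): DENY
  req#17 t=21s (window 1): DENY
  req#18 t=21s (window 1): DENY

Allowed counts by window: 4 4

Answer: 4 4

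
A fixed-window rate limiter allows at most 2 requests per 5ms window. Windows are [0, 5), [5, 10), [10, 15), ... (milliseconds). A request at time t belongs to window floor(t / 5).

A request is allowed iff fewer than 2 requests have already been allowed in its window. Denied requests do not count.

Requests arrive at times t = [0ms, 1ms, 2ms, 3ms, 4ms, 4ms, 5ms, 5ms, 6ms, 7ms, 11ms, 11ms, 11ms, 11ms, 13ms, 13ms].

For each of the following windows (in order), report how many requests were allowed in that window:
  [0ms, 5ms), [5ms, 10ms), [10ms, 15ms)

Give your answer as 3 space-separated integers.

Processing requests:
  req#1 t=0ms (window 0): ALLOW
  req#2 t=1ms (window 0): ALLOW
  req#3 t=2ms (window 0): DENY
  req#4 t=3ms (window 0): DENY
  req#5 t=4ms (window 0): DENY
  req#6 t=4ms (window 0): DENY
  req#7 t=5ms (window 1): ALLOW
  req#8 t=5ms (window 1): ALLOW
  req#9 t=6ms (window 1): DENY
  req#10 t=7ms (window 1): DENY
  req#11 t=11ms (window 2): ALLOW
  req#12 t=11ms (window 2): ALLOW
  req#13 t=11ms (window 2): DENY
  req#14 t=11ms (window 2): DENY
  req#15 t=13ms (window 2): DENY
  req#16 t=13ms (window 2): DENY

Allowed counts by window: 2 2 2

Answer: 2 2 2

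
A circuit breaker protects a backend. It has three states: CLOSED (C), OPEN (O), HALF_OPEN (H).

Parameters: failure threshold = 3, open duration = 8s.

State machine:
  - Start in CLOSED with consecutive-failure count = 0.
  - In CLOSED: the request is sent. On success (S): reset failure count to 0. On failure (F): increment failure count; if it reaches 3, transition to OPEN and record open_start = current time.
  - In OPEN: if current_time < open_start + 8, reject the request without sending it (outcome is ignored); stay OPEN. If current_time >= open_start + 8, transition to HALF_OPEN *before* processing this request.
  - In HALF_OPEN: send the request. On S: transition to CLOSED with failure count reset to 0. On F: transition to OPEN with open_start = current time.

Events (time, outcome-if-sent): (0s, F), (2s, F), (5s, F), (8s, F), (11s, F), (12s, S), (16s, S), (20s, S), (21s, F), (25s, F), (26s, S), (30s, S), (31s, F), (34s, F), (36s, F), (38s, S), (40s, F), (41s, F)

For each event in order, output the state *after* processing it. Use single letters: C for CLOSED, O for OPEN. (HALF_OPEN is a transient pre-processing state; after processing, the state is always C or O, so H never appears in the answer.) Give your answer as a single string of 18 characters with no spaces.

Answer: CCOOOOCCCCCCCCOOOO

Derivation:
State after each event:
  event#1 t=0s outcome=F: state=CLOSED
  event#2 t=2s outcome=F: state=CLOSED
  event#3 t=5s outcome=F: state=OPEN
  event#4 t=8s outcome=F: state=OPEN
  event#5 t=11s outcome=F: state=OPEN
  event#6 t=12s outcome=S: state=OPEN
  event#7 t=16s outcome=S: state=CLOSED
  event#8 t=20s outcome=S: state=CLOSED
  event#9 t=21s outcome=F: state=CLOSED
  event#10 t=25s outcome=F: state=CLOSED
  event#11 t=26s outcome=S: state=CLOSED
  event#12 t=30s outcome=S: state=CLOSED
  event#13 t=31s outcome=F: state=CLOSED
  event#14 t=34s outcome=F: state=CLOSED
  event#15 t=36s outcome=F: state=OPEN
  event#16 t=38s outcome=S: state=OPEN
  event#17 t=40s outcome=F: state=OPEN
  event#18 t=41s outcome=F: state=OPEN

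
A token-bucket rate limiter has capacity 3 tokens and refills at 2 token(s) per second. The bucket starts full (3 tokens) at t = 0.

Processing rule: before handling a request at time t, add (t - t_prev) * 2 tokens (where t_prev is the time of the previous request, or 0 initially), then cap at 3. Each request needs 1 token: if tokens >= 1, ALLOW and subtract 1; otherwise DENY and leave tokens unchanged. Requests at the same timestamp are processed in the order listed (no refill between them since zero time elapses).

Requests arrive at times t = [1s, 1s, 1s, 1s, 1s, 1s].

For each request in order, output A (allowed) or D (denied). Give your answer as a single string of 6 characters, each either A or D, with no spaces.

Simulating step by step:
  req#1 t=1s: ALLOW
  req#2 t=1s: ALLOW
  req#3 t=1s: ALLOW
  req#4 t=1s: DENY
  req#5 t=1s: DENY
  req#6 t=1s: DENY

Answer: AAADDD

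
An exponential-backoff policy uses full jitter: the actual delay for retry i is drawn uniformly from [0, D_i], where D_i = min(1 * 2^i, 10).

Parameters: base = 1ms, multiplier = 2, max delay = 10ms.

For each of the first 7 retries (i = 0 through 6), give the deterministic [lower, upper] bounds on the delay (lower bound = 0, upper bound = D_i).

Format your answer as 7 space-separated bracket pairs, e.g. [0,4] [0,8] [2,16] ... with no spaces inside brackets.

Answer: [0,1] [0,2] [0,4] [0,8] [0,10] [0,10] [0,10]

Derivation:
Computing bounds per retry:
  i=0: D_i=min(1*2^0,10)=1, bounds=[0,1]
  i=1: D_i=min(1*2^1,10)=2, bounds=[0,2]
  i=2: D_i=min(1*2^2,10)=4, bounds=[0,4]
  i=3: D_i=min(1*2^3,10)=8, bounds=[0,8]
  i=4: D_i=min(1*2^4,10)=10, bounds=[0,10]
  i=5: D_i=min(1*2^5,10)=10, bounds=[0,10]
  i=6: D_i=min(1*2^6,10)=10, bounds=[0,10]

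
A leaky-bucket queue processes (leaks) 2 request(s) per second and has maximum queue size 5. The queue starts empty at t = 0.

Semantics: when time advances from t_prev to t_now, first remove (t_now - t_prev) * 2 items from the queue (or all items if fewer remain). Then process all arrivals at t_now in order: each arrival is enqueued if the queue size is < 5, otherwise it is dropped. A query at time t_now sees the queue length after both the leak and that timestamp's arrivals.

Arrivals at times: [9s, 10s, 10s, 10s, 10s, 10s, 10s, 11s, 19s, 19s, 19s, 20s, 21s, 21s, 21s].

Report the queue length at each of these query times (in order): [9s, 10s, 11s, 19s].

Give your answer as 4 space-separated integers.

Queue lengths at query times:
  query t=9s: backlog = 1
  query t=10s: backlog = 5
  query t=11s: backlog = 4
  query t=19s: backlog = 3

Answer: 1 5 4 3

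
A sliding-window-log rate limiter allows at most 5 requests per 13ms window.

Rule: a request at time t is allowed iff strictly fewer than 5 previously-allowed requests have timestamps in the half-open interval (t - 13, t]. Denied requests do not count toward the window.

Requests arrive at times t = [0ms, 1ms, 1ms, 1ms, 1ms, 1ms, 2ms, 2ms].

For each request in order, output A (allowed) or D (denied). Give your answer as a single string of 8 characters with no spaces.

Answer: AAAAADDD

Derivation:
Tracking allowed requests in the window:
  req#1 t=0ms: ALLOW
  req#2 t=1ms: ALLOW
  req#3 t=1ms: ALLOW
  req#4 t=1ms: ALLOW
  req#5 t=1ms: ALLOW
  req#6 t=1ms: DENY
  req#7 t=2ms: DENY
  req#8 t=2ms: DENY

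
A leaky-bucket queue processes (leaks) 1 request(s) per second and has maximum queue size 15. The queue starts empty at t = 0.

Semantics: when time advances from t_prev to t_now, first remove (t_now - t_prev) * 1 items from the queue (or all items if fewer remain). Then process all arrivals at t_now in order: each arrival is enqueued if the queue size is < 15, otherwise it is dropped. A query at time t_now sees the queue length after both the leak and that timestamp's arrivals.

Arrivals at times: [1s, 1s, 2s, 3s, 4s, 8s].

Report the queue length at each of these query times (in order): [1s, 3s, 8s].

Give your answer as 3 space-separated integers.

Answer: 2 2 1

Derivation:
Queue lengths at query times:
  query t=1s: backlog = 2
  query t=3s: backlog = 2
  query t=8s: backlog = 1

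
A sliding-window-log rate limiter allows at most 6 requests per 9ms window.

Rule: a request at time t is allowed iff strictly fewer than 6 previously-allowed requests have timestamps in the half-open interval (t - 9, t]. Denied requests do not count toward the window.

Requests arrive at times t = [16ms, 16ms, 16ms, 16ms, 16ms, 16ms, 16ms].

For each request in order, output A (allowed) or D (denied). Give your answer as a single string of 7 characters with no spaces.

Answer: AAAAAAD

Derivation:
Tracking allowed requests in the window:
  req#1 t=16ms: ALLOW
  req#2 t=16ms: ALLOW
  req#3 t=16ms: ALLOW
  req#4 t=16ms: ALLOW
  req#5 t=16ms: ALLOW
  req#6 t=16ms: ALLOW
  req#7 t=16ms: DENY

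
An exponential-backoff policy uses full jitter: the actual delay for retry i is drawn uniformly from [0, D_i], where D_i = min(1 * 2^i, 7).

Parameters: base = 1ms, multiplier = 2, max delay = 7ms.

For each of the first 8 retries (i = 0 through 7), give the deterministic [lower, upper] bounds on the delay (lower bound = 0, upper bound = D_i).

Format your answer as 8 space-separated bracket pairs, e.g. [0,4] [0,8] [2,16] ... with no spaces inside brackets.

Computing bounds per retry:
  i=0: D_i=min(1*2^0,7)=1, bounds=[0,1]
  i=1: D_i=min(1*2^1,7)=2, bounds=[0,2]
  i=2: D_i=min(1*2^2,7)=4, bounds=[0,4]
  i=3: D_i=min(1*2^3,7)=7, bounds=[0,7]
  i=4: D_i=min(1*2^4,7)=7, bounds=[0,7]
  i=5: D_i=min(1*2^5,7)=7, bounds=[0,7]
  i=6: D_i=min(1*2^6,7)=7, bounds=[0,7]
  i=7: D_i=min(1*2^7,7)=7, bounds=[0,7]

Answer: [0,1] [0,2] [0,4] [0,7] [0,7] [0,7] [0,7] [0,7]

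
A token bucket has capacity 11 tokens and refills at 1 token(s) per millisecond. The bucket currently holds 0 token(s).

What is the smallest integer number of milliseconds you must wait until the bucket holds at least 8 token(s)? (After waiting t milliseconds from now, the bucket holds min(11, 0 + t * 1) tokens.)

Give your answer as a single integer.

Answer: 8

Derivation:
Need 0 + t * 1 >= 8, so t >= 8/1.
Smallest integer t = ceil(8/1) = 8.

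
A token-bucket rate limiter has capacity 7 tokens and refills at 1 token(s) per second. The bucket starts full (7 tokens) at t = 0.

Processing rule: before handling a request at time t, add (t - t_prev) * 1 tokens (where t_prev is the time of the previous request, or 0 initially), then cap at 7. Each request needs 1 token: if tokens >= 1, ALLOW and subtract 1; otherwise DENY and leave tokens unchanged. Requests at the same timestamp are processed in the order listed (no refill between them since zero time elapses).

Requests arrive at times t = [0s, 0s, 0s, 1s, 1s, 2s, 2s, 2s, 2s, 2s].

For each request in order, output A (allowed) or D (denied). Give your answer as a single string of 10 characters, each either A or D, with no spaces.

Answer: AAAAAAAAAD

Derivation:
Simulating step by step:
  req#1 t=0s: ALLOW
  req#2 t=0s: ALLOW
  req#3 t=0s: ALLOW
  req#4 t=1s: ALLOW
  req#5 t=1s: ALLOW
  req#6 t=2s: ALLOW
  req#7 t=2s: ALLOW
  req#8 t=2s: ALLOW
  req#9 t=2s: ALLOW
  req#10 t=2s: DENY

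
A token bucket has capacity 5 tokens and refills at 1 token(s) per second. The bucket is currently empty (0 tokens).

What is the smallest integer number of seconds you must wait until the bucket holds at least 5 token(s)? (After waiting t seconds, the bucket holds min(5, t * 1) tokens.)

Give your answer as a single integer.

Need t * 1 >= 5, so t >= 5/1.
Smallest integer t = ceil(5/1) = 5.

Answer: 5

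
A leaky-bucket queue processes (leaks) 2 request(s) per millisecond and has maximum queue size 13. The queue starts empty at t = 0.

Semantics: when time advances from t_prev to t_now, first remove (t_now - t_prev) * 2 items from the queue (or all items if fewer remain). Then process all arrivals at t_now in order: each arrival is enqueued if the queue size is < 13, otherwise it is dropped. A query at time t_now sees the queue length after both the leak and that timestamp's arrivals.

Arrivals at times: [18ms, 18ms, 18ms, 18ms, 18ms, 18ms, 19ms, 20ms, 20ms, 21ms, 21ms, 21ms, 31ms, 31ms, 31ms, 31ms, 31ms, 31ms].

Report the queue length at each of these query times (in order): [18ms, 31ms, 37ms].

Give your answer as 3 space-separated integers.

Queue lengths at query times:
  query t=18ms: backlog = 6
  query t=31ms: backlog = 6
  query t=37ms: backlog = 0

Answer: 6 6 0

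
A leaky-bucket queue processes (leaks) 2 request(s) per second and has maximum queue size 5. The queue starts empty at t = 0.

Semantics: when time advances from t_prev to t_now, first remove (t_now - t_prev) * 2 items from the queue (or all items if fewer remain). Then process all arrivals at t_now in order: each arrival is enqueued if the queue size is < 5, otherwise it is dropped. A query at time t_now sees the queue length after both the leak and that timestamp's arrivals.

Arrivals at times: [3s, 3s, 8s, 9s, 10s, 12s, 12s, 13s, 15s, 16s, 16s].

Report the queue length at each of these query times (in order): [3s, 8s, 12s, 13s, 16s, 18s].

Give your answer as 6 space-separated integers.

Queue lengths at query times:
  query t=3s: backlog = 2
  query t=8s: backlog = 1
  query t=12s: backlog = 2
  query t=13s: backlog = 1
  query t=16s: backlog = 2
  query t=18s: backlog = 0

Answer: 2 1 2 1 2 0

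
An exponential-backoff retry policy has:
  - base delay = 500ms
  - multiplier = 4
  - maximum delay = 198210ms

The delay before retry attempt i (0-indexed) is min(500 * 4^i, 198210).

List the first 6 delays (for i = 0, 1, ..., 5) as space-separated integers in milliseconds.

Answer: 500 2000 8000 32000 128000 198210

Derivation:
Computing each delay:
  i=0: min(500*4^0, 198210) = 500
  i=1: min(500*4^1, 198210) = 2000
  i=2: min(500*4^2, 198210) = 8000
  i=3: min(500*4^3, 198210) = 32000
  i=4: min(500*4^4, 198210) = 128000
  i=5: min(500*4^5, 198210) = 198210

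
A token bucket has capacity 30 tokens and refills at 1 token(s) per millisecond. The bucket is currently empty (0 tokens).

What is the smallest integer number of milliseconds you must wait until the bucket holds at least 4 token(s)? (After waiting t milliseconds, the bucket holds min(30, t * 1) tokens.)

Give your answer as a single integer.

Need t * 1 >= 4, so t >= 4/1.
Smallest integer t = ceil(4/1) = 4.

Answer: 4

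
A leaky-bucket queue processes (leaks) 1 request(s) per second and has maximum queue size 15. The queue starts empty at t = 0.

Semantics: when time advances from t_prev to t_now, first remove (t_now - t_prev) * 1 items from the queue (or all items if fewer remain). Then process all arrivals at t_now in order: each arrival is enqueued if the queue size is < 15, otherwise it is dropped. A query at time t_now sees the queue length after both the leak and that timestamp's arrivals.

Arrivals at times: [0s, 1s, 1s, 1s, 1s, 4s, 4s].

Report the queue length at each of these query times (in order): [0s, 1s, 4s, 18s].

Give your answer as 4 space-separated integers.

Queue lengths at query times:
  query t=0s: backlog = 1
  query t=1s: backlog = 4
  query t=4s: backlog = 3
  query t=18s: backlog = 0

Answer: 1 4 3 0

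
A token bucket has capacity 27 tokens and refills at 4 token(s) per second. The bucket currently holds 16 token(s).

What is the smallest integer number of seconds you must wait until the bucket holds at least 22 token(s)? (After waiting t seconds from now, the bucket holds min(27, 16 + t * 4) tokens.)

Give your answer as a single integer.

Answer: 2

Derivation:
Need 16 + t * 4 >= 22, so t >= 6/4.
Smallest integer t = ceil(6/4) = 2.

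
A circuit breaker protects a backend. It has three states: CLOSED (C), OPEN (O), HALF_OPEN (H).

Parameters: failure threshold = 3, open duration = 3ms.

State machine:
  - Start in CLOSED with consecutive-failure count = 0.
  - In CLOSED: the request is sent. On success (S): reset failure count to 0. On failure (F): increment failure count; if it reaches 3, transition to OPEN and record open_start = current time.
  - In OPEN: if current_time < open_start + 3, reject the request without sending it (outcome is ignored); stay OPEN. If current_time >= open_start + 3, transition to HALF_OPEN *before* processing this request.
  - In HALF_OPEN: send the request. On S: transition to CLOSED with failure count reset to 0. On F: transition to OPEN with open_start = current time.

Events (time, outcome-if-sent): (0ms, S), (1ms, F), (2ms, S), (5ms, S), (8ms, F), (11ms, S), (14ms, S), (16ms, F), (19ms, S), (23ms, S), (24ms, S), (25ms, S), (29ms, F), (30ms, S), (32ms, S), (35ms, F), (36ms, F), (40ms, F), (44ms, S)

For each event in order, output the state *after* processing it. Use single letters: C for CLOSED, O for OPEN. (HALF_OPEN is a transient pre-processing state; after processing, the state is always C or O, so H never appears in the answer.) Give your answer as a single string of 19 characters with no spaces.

Answer: CCCCCCCCCCCCCCCCCOC

Derivation:
State after each event:
  event#1 t=0ms outcome=S: state=CLOSED
  event#2 t=1ms outcome=F: state=CLOSED
  event#3 t=2ms outcome=S: state=CLOSED
  event#4 t=5ms outcome=S: state=CLOSED
  event#5 t=8ms outcome=F: state=CLOSED
  event#6 t=11ms outcome=S: state=CLOSED
  event#7 t=14ms outcome=S: state=CLOSED
  event#8 t=16ms outcome=F: state=CLOSED
  event#9 t=19ms outcome=S: state=CLOSED
  event#10 t=23ms outcome=S: state=CLOSED
  event#11 t=24ms outcome=S: state=CLOSED
  event#12 t=25ms outcome=S: state=CLOSED
  event#13 t=29ms outcome=F: state=CLOSED
  event#14 t=30ms outcome=S: state=CLOSED
  event#15 t=32ms outcome=S: state=CLOSED
  event#16 t=35ms outcome=F: state=CLOSED
  event#17 t=36ms outcome=F: state=CLOSED
  event#18 t=40ms outcome=F: state=OPEN
  event#19 t=44ms outcome=S: state=CLOSED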